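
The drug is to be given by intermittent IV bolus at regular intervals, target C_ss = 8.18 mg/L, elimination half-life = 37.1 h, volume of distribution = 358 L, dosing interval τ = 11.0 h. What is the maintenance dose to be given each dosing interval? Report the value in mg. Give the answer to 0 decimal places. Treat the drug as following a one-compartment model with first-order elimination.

k = ln2 / t½ = 0.693147 / 37.1 = 0.01868 h⁻¹
CL = k × Vd = 0.01868 × 358 = 6.687 L/h
At steady state, Dose/τ = Css × CL.
Dose = Css × CL × τ = 8.18 × 6.687 × 11.0 = 601.7 mg

602 mg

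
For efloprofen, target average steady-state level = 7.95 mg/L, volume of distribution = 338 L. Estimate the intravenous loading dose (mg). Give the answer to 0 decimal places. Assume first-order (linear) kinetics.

2687 mg

LD = Css × Vd = 7.95 × 338 = 2687 mg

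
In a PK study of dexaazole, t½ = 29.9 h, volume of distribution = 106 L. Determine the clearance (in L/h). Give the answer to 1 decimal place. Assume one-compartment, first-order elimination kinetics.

k = ln2 / t½ = 0.693147 / 29.9 = 0.02318 h⁻¹
CL = k × Vd = 0.02318 × 106 = 2.457 L/h

2.5 L/h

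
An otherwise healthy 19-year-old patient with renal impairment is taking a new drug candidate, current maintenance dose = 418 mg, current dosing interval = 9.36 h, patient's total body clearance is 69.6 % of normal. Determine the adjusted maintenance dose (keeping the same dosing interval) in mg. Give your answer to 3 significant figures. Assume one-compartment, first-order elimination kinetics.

To keep the same average steady-state level, dosing rate must scale with clearance.
CL ratio = 69.6 / 100 = 0.6960
New dose (same interval) = 418 × 0.6960 = 290.9 mg

291 mg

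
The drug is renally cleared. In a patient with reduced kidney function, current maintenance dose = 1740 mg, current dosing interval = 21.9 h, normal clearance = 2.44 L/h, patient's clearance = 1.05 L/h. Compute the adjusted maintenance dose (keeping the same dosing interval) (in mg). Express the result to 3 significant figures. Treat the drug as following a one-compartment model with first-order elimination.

749 mg

To keep the same average steady-state level, dosing rate must scale with clearance.
CL ratio = 1.05 / 2.44 = 0.4303
New dose (same interval) = 1740 × 0.4303 = 748.7 mg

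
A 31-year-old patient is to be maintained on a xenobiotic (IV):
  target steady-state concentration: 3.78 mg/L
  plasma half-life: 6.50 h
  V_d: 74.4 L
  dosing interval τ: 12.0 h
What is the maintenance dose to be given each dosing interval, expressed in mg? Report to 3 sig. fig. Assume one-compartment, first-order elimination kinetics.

k = ln2 / t½ = 0.693147 / 6.50 = 0.1066 h⁻¹
CL = k × Vd = 0.1066 × 74.4 = 7.931 L/h
At steady state, Dose/τ = Css × CL.
Dose = Css × CL × τ = 3.78 × 7.931 × 12.0 = 359.8 mg

360 mg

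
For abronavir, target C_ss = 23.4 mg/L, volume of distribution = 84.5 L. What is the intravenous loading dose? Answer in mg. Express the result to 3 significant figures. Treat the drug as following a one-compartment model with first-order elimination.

LD = Css × Vd = 23.4 × 84.5 = 1977 mg

1980 mg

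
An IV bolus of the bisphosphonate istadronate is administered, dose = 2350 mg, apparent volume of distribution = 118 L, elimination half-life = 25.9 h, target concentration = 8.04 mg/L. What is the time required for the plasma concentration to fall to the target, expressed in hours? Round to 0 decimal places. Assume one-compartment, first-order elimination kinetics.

34 h

C₀ = Dose / Vd = 2350 / 118 = 19.92 mg/L
k = ln2 / t½ = 0.693147 / 25.9 = 0.02676 h⁻¹
t = ln(C₀ / C) / k = ln(19.92 / 8.04) / 0.02676
  = ln(2.478) / 0.02676 = 0.9075 / 0.02676 = 33.91 h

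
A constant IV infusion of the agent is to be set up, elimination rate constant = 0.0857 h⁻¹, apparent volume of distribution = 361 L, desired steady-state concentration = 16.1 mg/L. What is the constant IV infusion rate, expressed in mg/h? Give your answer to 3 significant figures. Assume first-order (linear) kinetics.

498 mg/h

CL = k × Vd = 0.08570 × 361 = 30.94 L/h
At steady state, infusion rate R₀ = Css × CL = 16.1 × 30.94 = 498.1 mg/h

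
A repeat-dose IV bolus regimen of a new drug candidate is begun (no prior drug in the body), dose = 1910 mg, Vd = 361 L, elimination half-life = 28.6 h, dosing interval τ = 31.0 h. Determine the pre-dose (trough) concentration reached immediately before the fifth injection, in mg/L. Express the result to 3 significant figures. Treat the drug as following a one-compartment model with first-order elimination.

4.49 mg/L

C₀ per dose = Dose / Vd = 1910 / 361 = 5.291 mg/L
k = ln2 / t½ = 0.693147 / 28.6 = 0.02424 h⁻¹
Fraction remaining after one interval: r = e^(−kτ) = e^(−0.02424 × 31.0) = 0.4717
Before dose 5, 4 doses have been given (aged 1τ, 2τ, 3τ, 4τ).
C_trough = C₀ × (r + r² + … + r^4) = C₀ × r(1−r^4)/(1−r)
        = 5.291 × 0.4717 × (1 − 0.04951) / (1 − 0.4717) = 4.490 mg/L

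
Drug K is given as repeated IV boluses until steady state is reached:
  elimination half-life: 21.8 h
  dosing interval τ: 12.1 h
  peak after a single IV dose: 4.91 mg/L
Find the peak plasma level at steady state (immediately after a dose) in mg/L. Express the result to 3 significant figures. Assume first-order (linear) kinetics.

15.4 mg/L

k = ln2 / t½ = 0.693147 / 21.8 = 0.03180 h⁻¹
e^(−kτ) = e^(−0.03180 × 12.1) = 0.6806
Accumulation ratio R = 1 / (1 − e^(−kτ)) = 1 / (1 − 0.6806) = 3.131
Steady-state peak = C₀ × R = 4.91 × 3.131 = 15.37 mg/L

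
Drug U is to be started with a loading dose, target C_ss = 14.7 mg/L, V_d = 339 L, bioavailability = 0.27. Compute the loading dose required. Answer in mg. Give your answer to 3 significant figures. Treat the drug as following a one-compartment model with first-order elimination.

LD = Css × Vd / F = 14.7 × 339 / 0.27 = 18460 mg

18500 mg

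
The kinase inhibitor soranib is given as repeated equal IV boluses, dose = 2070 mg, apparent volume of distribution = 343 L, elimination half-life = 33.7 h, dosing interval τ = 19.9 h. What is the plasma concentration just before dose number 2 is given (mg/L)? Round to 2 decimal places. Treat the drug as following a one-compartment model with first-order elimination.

4.01 mg/L

C₀ per dose = Dose / Vd = 2070 / 343 = 6.035 mg/L
k = ln2 / t½ = 0.693147 / 33.7 = 0.02057 h⁻¹
Fraction remaining after one interval: r = e^(−kτ) = e^(−0.02057 × 19.9) = 0.6641
Before dose 2, 1 dose has been given (aged 1τ).
C_trough = C₀ × r = 6.035 × 0.6641 = 4.008 mg/L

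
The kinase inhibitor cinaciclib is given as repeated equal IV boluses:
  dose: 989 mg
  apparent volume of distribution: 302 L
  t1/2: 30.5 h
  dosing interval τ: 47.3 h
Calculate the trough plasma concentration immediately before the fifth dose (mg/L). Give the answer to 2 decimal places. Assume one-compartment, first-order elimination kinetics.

1.67 mg/L

C₀ per dose = Dose / Vd = 989 / 302 = 3.275 mg/L
k = ln2 / t½ = 0.693147 / 30.5 = 0.02273 h⁻¹
Fraction remaining after one interval: r = e^(−kτ) = e^(−0.02273 × 47.3) = 0.3413
Before dose 5, 4 doses have been given (aged 1τ, 2τ, 3τ, 4τ).
C_trough = C₀ × (r + r² + … + r^4) = C₀ × r(1−r^4)/(1−r)
        = 3.275 × 0.3413 × (1 − 0.01357) / (1 − 0.3413) = 1.674 mg/L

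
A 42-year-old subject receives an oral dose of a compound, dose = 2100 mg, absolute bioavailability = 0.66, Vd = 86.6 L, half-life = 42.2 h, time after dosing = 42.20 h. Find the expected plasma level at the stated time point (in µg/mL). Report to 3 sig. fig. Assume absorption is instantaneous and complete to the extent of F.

Amount reaching circulation = F × Dose = 0.66 × 2100 = 1386 mg
C₀ = F·Dose / Vd = 1386 / 86.6 = 16.00 mg/L
k = ln2 / t½ = 0.693147 / 42.2 = 0.01643 h⁻¹
t / t½ = 42.20 / 42.2 = 1 half-lives
C = C₀ × (1/2)^1 = 16.00 × 0.5000 = 8.000 mg/L
(8.000 mg/L = 8.000 µg/mL)

8.00 µg/mL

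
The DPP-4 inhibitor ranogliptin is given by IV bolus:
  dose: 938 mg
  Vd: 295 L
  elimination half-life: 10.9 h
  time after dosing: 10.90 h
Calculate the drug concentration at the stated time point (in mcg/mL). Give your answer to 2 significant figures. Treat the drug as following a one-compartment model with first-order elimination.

1.6 mcg/mL

C₀ = Dose / Vd = 938.0 / 295 = 3.180 mg/L
k = ln2 / t½ = 0.693147 / 10.9 = 0.06359 h⁻¹
t / t½ = 10.90 / 10.9 = 1 half-lives
C = C₀ × (1/2)^1 = 3.180 × 0.5000 = 1.590 mg/L
(1.590 mg/L = 1.590 mcg/mL)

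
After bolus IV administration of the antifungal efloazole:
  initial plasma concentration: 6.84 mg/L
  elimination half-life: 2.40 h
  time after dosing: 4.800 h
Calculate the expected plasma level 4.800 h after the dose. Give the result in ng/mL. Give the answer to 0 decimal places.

1710 ng/mL

k = ln2 / t½ = 0.693147 / 2.40 = 0.2888 h⁻¹
t / t½ = 4.800 / 2.40 = 2 half-lives
C = C₀ × (1/2)^2 = 6.840 × 0.2500 = 1.710 mg/L
Convert: 1.710 mg/L × 1000 = 1710 ng/mL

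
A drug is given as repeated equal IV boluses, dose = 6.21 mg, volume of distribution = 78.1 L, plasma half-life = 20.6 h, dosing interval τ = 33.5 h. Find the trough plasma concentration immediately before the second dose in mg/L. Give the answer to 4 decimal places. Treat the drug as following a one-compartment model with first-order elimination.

C₀ per dose = Dose / Vd = 6.21 / 78.1 = 0.07951 mg/L
k = ln2 / t½ = 0.693147 / 20.6 = 0.03365 h⁻¹
Fraction remaining after one interval: r = e^(−kτ) = e^(−0.03365 × 33.5) = 0.3239
Before dose 2, 1 dose has been given (aged 1τ).
C_trough = C₀ × r = 0.07951 × 0.3239 = 0.02575 mg/L

0.0258 mg/L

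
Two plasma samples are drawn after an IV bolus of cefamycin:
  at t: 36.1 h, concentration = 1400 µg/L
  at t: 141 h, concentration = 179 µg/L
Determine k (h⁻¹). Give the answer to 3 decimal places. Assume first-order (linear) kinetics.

0.020 h⁻¹

k = ln(C₁/C₂) / (t₂ − t₁) = ln(1400/179) / (141 − 36.1)
  = 2.057 / 104.9 = 0.01961 h⁻¹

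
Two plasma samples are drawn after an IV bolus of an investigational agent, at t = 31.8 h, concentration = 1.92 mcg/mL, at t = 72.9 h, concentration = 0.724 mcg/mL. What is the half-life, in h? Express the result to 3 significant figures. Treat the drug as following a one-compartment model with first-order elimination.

29.2 h

k = ln(C₁/C₂) / (t₂ − t₁) = ln(1.92/0.724) / (72.9 − 31.8)
  = 0.9753 / 41.10 = 0.02373 h⁻¹
t½ = ln2 / k = 0.693147 / 0.02373 = 29.21 h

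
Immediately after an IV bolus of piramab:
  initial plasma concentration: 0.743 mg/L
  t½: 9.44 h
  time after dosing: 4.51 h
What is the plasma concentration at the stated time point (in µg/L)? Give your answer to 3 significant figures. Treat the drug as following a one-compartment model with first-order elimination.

k = ln2 / t½ = 0.693147 / 9.44 = 0.07343 h⁻¹
C = C₀ · e^(−k·t) = 0.7430 × e^(−0.07343 × 4.51)
  = 0.7430 × 0.7181 = 0.5335 mg/L
Convert: 0.5335 mg/L × 1000 = 533.5 µg/L

534 µg/L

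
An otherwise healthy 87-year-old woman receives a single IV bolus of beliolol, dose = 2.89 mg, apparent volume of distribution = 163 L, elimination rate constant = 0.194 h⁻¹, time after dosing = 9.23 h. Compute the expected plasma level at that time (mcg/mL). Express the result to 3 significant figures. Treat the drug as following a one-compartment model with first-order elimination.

0.00296 mcg/mL

C₀ = Dose / Vd = 2.890 / 163 = 0.01773 mg/L
C = C₀ · e^(−k·t) = 0.01773 × e^(−0.1940 × 9.23)
  = 0.01773 × 0.1669 = 0.002959 mg/L
(0.002959 mg/L = 0.002959 mcg/mL)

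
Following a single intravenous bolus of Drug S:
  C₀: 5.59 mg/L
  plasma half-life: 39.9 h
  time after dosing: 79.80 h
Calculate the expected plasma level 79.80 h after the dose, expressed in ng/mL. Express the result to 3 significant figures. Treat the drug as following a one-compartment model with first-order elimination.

1400 ng/mL

k = ln2 / t½ = 0.693147 / 39.9 = 0.01737 h⁻¹
t / t½ = 79.80 / 39.9 = 2 half-lives
C = C₀ × (1/2)^2 = 5.590 × 0.2500 = 1.398 mg/L
Convert: 1.398 mg/L × 1000 = 1398 ng/mL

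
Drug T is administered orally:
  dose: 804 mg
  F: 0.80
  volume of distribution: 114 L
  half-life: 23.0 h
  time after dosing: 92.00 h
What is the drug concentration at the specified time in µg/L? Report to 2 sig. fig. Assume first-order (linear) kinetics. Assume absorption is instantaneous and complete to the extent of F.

350 µg/L

Amount reaching circulation = F × Dose = 0.80 × 804.0 = 643.2 mg
C₀ = F·Dose / Vd = 643.2 / 114 = 5.642 mg/L
k = ln2 / t½ = 0.693147 / 23.0 = 0.03014 h⁻¹
t / t½ = 92.00 / 23.0 = 4 half-lives
C = C₀ × (1/2)^4 = 5.642 × 0.06250 = 0.3526 mg/L
Convert: 0.3526 mg/L × 1000 = 352.6 µg/L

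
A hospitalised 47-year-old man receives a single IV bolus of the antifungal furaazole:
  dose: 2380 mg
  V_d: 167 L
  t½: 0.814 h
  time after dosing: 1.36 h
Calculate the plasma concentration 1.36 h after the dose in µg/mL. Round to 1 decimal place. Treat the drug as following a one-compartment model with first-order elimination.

4.5 µg/mL

C₀ = Dose / Vd = 2380 / 167 = 14.25 mg/L
k = ln2 / t½ = 0.693147 / 0.814 = 0.8515 h⁻¹
C = C₀ · e^(−k·t) = 14.25 × e^(−0.8515 × 1.36)
  = 14.25 × 0.3141 = 4.476 mg/L
(4.476 mg/L = 4.476 µg/mL)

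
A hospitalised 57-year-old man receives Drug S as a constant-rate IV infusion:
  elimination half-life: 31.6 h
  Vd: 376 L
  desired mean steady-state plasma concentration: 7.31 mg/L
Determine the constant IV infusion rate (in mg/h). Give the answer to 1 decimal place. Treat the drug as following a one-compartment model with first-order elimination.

60.3 mg/h

k = ln2 / t½ = 0.693147 / 31.6 = 0.02194 h⁻¹
CL = k × Vd = 0.02194 × 376 = 8.249 L/h
At steady state, infusion rate R₀ = Css × CL = 7.31 × 8.249 = 60.30 mg/h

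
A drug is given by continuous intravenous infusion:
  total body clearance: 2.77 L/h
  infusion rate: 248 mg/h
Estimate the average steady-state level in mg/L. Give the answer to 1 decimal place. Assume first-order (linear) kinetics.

89.5 mg/L

At steady state Css = R₀ / CL = 248 / 2.770 = 89.53 mg/L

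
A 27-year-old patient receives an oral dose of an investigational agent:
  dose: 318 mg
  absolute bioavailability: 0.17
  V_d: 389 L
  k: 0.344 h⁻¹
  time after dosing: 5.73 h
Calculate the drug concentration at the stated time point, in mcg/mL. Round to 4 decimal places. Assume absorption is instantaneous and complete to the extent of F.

0.0194 mcg/mL

Amount reaching circulation = F × Dose = 0.17 × 318.0 = 54.06 mg
C₀ = F·Dose / Vd = 54.06 / 389 = 0.1390 mg/L
C = C₀ · e^(−k·t) = 0.1390 × e^(−0.3440 × 5.73)
  = 0.1390 × 0.1393 = 0.01936 mg/L
(0.01936 mg/L = 0.01936 mcg/mL)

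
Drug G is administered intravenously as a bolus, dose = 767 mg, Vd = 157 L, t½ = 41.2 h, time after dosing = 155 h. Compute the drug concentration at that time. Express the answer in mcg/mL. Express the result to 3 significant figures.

0.360 mcg/mL

C₀ = Dose / Vd = 767.0 / 157 = 4.885 mg/L
k = ln2 / t½ = 0.693147 / 41.2 = 0.01682 h⁻¹
C = C₀ · e^(−k·t) = 4.885 × e^(−0.01682 × 155)
  = 4.885 × 0.07375 = 0.3603 mg/L
(0.3603 mg/L = 0.3603 mcg/mL)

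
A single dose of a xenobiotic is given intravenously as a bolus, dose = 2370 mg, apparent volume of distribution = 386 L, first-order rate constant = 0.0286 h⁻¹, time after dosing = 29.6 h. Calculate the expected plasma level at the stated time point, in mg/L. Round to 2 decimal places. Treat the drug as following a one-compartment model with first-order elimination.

C₀ = Dose / Vd = 2370 / 386 = 6.140 mg/L
C = C₀ · e^(−k·t) = 6.140 × e^(−0.02860 × 29.6)
  = 6.140 × 0.4289 = 2.633 mg/L

2.63 mg/L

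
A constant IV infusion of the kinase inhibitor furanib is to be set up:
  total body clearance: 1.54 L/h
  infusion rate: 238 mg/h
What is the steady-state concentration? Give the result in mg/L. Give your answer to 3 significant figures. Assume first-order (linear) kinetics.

At steady state Css = R₀ / CL = 238 / 1.540 = 154.5 mg/L

155 mg/L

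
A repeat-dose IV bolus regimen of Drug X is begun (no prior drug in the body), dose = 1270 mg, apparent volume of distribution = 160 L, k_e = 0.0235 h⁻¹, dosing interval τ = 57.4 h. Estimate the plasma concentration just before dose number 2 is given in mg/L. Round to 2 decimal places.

2.06 mg/L

C₀ per dose = Dose / Vd = 1270 / 160 = 7.938 mg/L
Fraction remaining after one interval: r = e^(−kτ) = e^(−0.02350 × 57.4) = 0.2595
Before dose 2, 1 dose has been given (aged 1τ).
C_trough = C₀ × r = 7.938 × 0.2595 = 2.060 mg/L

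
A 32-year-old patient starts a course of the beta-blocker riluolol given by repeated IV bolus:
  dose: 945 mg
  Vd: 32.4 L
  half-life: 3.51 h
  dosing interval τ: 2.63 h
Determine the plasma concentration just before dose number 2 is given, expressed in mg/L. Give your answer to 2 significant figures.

17 mg/L

C₀ per dose = Dose / Vd = 945 / 32.4 = 29.17 mg/L
k = ln2 / t½ = 0.693147 / 3.51 = 0.1975 h⁻¹
Fraction remaining after one interval: r = e^(−kτ) = e^(−0.1975 × 2.63) = 0.5949
Before dose 2, 1 dose has been given (aged 1τ).
C_trough = C₀ × r = 29.17 × 0.5949 = 17.35 mg/L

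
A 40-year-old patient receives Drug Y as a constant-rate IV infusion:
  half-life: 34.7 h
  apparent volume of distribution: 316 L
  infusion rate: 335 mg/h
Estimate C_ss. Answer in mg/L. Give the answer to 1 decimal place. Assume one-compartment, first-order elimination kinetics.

53.1 mg/L

k = ln2 / t½ = 0.693147 / 34.7 = 0.01998 h⁻¹
CL = k × Vd = 0.01998 × 316 = 6.314 L/h
At steady state Css = R₀ / CL = 335 / 6.314 = 53.06 mg/L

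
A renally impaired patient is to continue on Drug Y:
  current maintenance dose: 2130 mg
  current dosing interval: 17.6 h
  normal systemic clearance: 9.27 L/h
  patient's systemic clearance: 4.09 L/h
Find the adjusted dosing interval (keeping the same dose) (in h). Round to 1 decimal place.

To keep the same average steady-state level, dosing rate must scale with clearance.
CL ratio = 4.09 / 9.27 = 0.4412
New interval (same dose) = 17.6 / 0.4412 = 39.89 h

39.9 h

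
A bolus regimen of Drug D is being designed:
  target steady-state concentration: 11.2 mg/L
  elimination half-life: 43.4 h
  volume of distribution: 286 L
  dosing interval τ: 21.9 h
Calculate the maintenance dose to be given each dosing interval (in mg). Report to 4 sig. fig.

1120 mg

k = ln2 / t½ = 0.693147 / 43.4 = 0.01597 h⁻¹
CL = k × Vd = 0.01597 × 286 = 4.567 L/h
At steady state, Dose/τ = Css × CL.
Dose = Css × CL × τ = 11.2 × 4.567 × 21.9 = 1120 mg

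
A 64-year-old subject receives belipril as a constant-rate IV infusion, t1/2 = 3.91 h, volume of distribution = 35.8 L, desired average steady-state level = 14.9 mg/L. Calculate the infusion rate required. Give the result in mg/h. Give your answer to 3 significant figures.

94.6 mg/h

k = ln2 / t½ = 0.693147 / 3.91 = 0.1773 h⁻¹
CL = k × Vd = 0.1773 × 35.8 = 6.347 L/h
At steady state, infusion rate R₀ = Css × CL = 14.9 × 6.347 = 94.57 mg/h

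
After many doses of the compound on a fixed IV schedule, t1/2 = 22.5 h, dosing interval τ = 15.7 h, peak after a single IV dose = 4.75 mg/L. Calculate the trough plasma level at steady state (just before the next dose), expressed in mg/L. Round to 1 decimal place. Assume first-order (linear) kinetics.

7.6 mg/L

k = ln2 / t½ = 0.693147 / 22.5 = 0.03081 h⁻¹
e^(−kτ) = e^(−0.03081 × 15.7) = 0.6165
Accumulation ratio R = 1 / (1 − e^(−kτ)) = 1 / (1 − 0.6165) = 2.608
Steady-state trough = C₀ × R × e^(−kτ) = 4.75 × 2.608 × 0.6165 = 7.637 mg/L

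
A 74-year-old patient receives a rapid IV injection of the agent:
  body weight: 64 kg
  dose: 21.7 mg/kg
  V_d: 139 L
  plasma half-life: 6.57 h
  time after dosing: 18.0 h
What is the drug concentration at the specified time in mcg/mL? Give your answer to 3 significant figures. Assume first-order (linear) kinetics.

1.50 mcg/mL

Total dose = 21.7 × 64 = 1389 mg
C₀ = Dose / Vd = 1389 / 139 = 9.993 mg/L
k = ln2 / t½ = 0.693147 / 6.57 = 0.1055 h⁻¹
C = C₀ · e^(−k·t) = 9.993 × e^(−0.1055 × 18.0)
  = 9.993 × 0.1497 = 1.496 mg/L
(1.496 mg/L = 1.496 mcg/mL)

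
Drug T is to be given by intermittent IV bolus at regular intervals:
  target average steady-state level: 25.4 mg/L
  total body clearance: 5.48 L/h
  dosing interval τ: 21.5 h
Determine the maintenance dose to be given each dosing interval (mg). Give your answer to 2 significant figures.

3000 mg

At steady state, Dose/τ = Css × CL.
Dose = Css × CL × τ = 25.4 × 5.480 × 21.5 = 2993 mg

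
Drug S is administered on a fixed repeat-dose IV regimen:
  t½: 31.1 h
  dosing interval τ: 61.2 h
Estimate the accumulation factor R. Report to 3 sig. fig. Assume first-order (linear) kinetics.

1.34

k = ln2 / t½ = 0.693147 / 31.1 = 0.02229 h⁻¹
e^(−kτ) = e^(−0.02229 × 61.2) = 0.2556
Accumulation ratio R = 1 / (1 − e^(−kτ)) = 1 / (1 − 0.2556) = 1.343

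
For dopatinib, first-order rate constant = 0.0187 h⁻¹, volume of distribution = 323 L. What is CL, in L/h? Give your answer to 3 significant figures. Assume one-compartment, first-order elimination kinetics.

CL = k × Vd = 0.0187 × 323 = 6.040 L/h

6.04 L/h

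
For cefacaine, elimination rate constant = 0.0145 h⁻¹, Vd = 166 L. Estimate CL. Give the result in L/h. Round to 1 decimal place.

2.4 L/h

CL = k × Vd = 0.0145 × 166 = 2.407 L/h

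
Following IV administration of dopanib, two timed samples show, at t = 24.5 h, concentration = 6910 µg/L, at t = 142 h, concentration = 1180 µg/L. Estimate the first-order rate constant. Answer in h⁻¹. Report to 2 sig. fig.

0.015 h⁻¹

k = ln(C₁/C₂) / (t₂ − t₁) = ln(6910/1180) / (142 − 24.5)
  = 1.767 / 117.5 = 0.01504 h⁻¹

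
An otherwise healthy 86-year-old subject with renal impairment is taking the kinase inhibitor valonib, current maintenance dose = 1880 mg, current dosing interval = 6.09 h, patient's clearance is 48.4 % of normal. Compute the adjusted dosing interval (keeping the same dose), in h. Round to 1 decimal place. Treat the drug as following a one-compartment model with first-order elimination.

To keep the same average steady-state level, dosing rate must scale with clearance.
CL ratio = 48.4 / 100 = 0.4840
New interval (same dose) = 6.09 / 0.4840 = 12.58 h

12.6 h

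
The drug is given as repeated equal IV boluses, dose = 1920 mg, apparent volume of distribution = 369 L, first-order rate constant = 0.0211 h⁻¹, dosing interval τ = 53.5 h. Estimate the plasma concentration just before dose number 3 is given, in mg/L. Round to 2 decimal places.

2.23 mg/L

C₀ per dose = Dose / Vd = 1920 / 369 = 5.203 mg/L
Fraction remaining after one interval: r = e^(−kτ) = e^(−0.02110 × 53.5) = 0.3234
Before dose 3, 2 doses have been given (aged 1τ, 2τ).
C_trough = C₀ × (r + r²) = 5.203 × (0.3234 + 0.1046) = 2.227 mg/L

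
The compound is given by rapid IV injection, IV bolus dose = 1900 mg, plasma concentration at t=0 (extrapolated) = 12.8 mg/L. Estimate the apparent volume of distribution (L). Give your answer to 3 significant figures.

Vd = Dose / C₀ = 1900 / 12.8 = 148.4 L

148 L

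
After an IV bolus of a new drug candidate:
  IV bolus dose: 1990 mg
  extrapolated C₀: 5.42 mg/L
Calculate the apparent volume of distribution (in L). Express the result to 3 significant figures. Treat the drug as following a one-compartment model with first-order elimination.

Vd = Dose / C₀ = 1990 / 5.42 = 367.2 L

367 L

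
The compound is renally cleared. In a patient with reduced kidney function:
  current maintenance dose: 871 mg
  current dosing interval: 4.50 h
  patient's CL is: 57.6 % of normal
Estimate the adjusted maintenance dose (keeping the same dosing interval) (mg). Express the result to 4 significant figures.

To keep the same average steady-state level, dosing rate must scale with clearance.
CL ratio = 57.6 / 100 = 0.5760
New dose (same interval) = 871 × 0.5760 = 501.7 mg

501.7 mg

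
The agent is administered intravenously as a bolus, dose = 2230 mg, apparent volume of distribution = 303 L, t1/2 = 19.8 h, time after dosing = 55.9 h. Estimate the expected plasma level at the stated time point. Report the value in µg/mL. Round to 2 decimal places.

1.04 µg/mL

C₀ = Dose / Vd = 2230 / 303 = 7.360 mg/L
k = ln2 / t½ = 0.693147 / 19.8 = 0.03501 h⁻¹
C = C₀ · e^(−k·t) = 7.360 × e^(−0.03501 × 55.9)
  = 7.360 × 0.1413 = 1.040 mg/L
(1.040 mg/L = 1.040 µg/mL)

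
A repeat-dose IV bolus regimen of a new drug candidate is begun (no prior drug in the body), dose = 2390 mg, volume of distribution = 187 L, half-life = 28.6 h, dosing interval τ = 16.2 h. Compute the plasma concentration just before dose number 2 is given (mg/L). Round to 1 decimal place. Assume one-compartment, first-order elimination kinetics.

8.6 mg/L

C₀ per dose = Dose / Vd = 2390 / 187 = 12.78 mg/L
k = ln2 / t½ = 0.693147 / 28.6 = 0.02424 h⁻¹
Fraction remaining after one interval: r = e^(−kτ) = e^(−0.02424 × 16.2) = 0.6752
Before dose 2, 1 dose has been given (aged 1τ).
C_trough = C₀ × r = 12.78 × 0.6752 = 8.629 mg/L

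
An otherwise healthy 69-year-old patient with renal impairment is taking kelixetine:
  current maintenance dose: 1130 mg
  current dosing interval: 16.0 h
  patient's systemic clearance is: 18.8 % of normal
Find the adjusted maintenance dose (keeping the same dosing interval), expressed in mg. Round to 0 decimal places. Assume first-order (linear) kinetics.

212 mg

To keep the same average steady-state level, dosing rate must scale with clearance.
CL ratio = 18.8 / 100 = 0.1880
New dose (same interval) = 1130 × 0.1880 = 212.4 mg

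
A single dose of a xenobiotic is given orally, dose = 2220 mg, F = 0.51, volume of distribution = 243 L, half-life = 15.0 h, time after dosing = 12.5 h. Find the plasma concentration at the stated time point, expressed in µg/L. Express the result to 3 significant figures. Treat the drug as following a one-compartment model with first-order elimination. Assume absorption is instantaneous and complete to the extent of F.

Amount reaching circulation = F × Dose = 0.51 × 2220 = 1132 mg
C₀ = F·Dose / Vd = 1132 / 243 = 4.658 mg/L
k = ln2 / t½ = 0.693147 / 15.0 = 0.04621 h⁻¹
C = C₀ · e^(−k·t) = 4.658 × e^(−0.04621 × 12.5)
  = 4.658 × 0.5612 = 2.614 mg/L
Convert: 2.614 mg/L × 1000 = 2614 µg/L

2610 µg/L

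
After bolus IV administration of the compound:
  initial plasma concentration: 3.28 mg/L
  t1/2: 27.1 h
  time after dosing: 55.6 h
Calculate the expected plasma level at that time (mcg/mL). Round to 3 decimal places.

0.791 mcg/mL

k = ln2 / t½ = 0.693147 / 27.1 = 0.02558 h⁻¹
C = C₀ · e^(−k·t) = 3.280 × e^(−0.02558 × 55.6)
  = 3.280 × 0.2412 = 0.7911 mg/L
(0.7911 mg/L = 0.7911 mcg/mL)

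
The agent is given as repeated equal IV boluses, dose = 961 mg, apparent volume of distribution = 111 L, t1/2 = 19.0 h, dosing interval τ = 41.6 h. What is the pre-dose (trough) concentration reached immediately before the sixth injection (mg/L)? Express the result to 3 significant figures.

C₀ per dose = Dose / Vd = 961 / 111 = 8.658 mg/L
k = ln2 / t½ = 0.693147 / 19.0 = 0.03648 h⁻¹
Fraction remaining after one interval: r = e^(−kτ) = e^(−0.03648 × 41.6) = 0.2192
Before dose 6, 5 doses have been given (aged 1τ, 2τ, 3τ, 4τ, 5τ).
C_trough = C₀ × (r + r² + … + r^5) = C₀ × r(1−r^5)/(1−r)
        = 8.658 × 0.2192 × (1 − 0.0005061) / (1 − 0.2192) = 2.429 mg/L

2.43 mg/L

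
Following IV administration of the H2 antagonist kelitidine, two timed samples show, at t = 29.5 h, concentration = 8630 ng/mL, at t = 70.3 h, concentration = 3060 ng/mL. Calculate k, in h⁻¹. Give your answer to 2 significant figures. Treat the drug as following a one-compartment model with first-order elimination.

0.025 h⁻¹

k = ln(C₁/C₂) / (t₂ − t₁) = ln(8630/3060) / (70.3 − 29.5)
  = 1.037 / 40.80 = 0.02542 h⁻¹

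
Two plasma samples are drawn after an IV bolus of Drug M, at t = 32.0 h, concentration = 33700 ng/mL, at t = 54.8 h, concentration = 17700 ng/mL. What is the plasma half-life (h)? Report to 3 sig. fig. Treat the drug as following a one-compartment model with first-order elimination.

k = ln(C₁/C₂) / (t₂ − t₁) = ln(33700/17700) / (54.8 − 32.0)
  = 0.6439 / 22.80 = 0.02824 h⁻¹
t½ = ln2 / k = 0.693147 / 0.02824 = 24.54 h

24.5 h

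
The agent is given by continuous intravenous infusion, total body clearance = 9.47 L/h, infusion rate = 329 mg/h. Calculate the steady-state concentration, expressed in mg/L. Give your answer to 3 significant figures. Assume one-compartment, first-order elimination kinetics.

34.7 mg/L

At steady state Css = R₀ / CL = 329 / 9.470 = 34.74 mg/L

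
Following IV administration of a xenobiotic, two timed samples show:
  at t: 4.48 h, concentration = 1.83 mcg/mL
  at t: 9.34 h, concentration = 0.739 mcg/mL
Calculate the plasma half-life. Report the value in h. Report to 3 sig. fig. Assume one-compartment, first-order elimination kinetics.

3.72 h

k = ln(C₁/C₂) / (t₂ − t₁) = ln(1.83/0.739) / (9.34 − 4.48)
  = 0.9068 / 4.860 = 0.1866 h⁻¹
t½ = ln2 / k = 0.693147 / 0.1866 = 3.715 h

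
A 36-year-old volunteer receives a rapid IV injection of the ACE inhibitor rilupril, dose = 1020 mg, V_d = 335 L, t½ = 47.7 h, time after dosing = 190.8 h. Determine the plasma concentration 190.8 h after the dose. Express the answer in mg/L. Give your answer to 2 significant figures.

C₀ = Dose / Vd = 1020 / 335 = 3.045 mg/L
k = ln2 / t½ = 0.693147 / 47.7 = 0.01453 h⁻¹
t / t½ = 190.8 / 47.7 = 4 half-lives
C = C₀ × (1/2)^4 = 3.045 × 0.06250 = 0.1903 mg/L

0.19 mg/L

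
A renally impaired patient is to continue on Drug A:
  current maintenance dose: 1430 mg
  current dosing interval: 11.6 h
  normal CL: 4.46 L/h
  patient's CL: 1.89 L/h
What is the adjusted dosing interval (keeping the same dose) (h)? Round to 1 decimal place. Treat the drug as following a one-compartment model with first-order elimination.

27.4 h

To keep the same average steady-state level, dosing rate must scale with clearance.
CL ratio = 1.89 / 4.46 = 0.4238
New interval (same dose) = 11.6 / 0.4238 = 27.37 h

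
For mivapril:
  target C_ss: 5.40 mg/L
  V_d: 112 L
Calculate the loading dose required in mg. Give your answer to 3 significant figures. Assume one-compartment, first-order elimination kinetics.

LD = Css × Vd = 5.40 × 112 = 604.8 mg

605 mg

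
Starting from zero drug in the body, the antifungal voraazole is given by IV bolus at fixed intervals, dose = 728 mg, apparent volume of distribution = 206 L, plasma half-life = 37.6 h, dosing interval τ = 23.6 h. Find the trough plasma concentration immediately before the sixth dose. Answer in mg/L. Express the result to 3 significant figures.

5.75 mg/L

C₀ per dose = Dose / Vd = 728 / 206 = 3.534 mg/L
k = ln2 / t½ = 0.693147 / 37.6 = 0.01843 h⁻¹
Fraction remaining after one interval: r = e^(−kτ) = e^(−0.01843 × 23.6) = 0.6473
Before dose 6, 5 doses have been given (aged 1τ, 2τ, 3τ, 4τ, 5τ).
C_trough = C₀ × (r + r² + … + r^5) = C₀ × r(1−r^5)/(1−r)
        = 3.534 × 0.6473 × (1 − 0.1136) / (1 − 0.6473) = 5.749 mg/L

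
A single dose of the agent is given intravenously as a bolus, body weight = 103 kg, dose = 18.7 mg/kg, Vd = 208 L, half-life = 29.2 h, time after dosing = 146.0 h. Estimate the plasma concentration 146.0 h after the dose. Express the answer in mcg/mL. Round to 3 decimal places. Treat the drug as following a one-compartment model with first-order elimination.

0.289 mcg/mL

Total dose = 18.7 × 103 = 1926 mg
C₀ = Dose / Vd = 1926 / 208 = 9.260 mg/L
k = ln2 / t½ = 0.693147 / 29.2 = 0.02374 h⁻¹
t / t½ = 146.0 / 29.2 = 5 half-lives
C = C₀ × (1/2)^5 = 9.260 × 0.03125 = 0.2894 mg/L
(0.2894 mg/L = 0.2894 mcg/mL)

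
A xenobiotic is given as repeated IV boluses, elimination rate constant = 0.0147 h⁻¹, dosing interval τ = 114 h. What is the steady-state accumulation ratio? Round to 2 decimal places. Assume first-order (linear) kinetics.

1.23

e^(−kτ) = e^(−0.01470 × 114) = 0.1872
Accumulation ratio R = 1 / (1 − e^(−kτ)) = 1 / (1 − 0.1872) = 1.230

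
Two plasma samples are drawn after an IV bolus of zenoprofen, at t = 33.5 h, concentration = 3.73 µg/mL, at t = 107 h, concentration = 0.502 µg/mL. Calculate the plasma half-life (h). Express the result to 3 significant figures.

25.4 h

k = ln(C₁/C₂) / (t₂ − t₁) = ln(3.73/0.502) / (107 − 33.5)
  = 2.006 / 73.50 = 0.02729 h⁻¹
t½ = ln2 / k = 0.693147 / 0.02729 = 25.40 h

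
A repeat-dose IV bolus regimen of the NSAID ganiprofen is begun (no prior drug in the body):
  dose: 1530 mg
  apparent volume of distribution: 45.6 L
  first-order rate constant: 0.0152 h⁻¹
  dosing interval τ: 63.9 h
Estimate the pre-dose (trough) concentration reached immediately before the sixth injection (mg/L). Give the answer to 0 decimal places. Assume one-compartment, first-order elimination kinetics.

20 mg/L

C₀ per dose = Dose / Vd = 1530 / 45.6 = 33.55 mg/L
Fraction remaining after one interval: r = e^(−kτ) = e^(−0.01520 × 63.9) = 0.3786
Before dose 6, 5 doses have been given (aged 1τ, 2τ, 3τ, 4τ, 5τ).
C_trough = C₀ × (r + r² + … + r^5) = C₀ × r(1−r^5)/(1−r)
        = 33.55 × 0.3786 × (1 − 0.007779) / (1 − 0.3786) = 20.28 mg/L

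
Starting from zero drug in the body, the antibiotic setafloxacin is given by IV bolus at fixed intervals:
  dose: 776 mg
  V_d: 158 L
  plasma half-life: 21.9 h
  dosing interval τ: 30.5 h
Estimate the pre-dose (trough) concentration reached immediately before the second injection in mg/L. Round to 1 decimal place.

1.9 mg/L

C₀ per dose = Dose / Vd = 776 / 158 = 4.911 mg/L
k = ln2 / t½ = 0.693147 / 21.9 = 0.03165 h⁻¹
Fraction remaining after one interval: r = e^(−kτ) = e^(−0.03165 × 30.5) = 0.3809
Before dose 2, 1 dose has been given (aged 1τ).
C_trough = C₀ × r = 4.911 × 0.3809 = 1.871 mg/L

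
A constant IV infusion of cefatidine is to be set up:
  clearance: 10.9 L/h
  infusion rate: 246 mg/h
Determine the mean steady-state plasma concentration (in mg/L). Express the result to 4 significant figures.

22.57 mg/L

At steady state Css = R₀ / CL = 246 / 10.90 = 22.57 mg/L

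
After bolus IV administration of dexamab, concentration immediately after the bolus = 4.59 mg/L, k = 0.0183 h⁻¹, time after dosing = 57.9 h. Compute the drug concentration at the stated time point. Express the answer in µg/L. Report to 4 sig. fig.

C = C₀ · e^(−k·t) = 4.590 × e^(−0.01830 × 57.9)
  = 4.590 × 0.3466 = 1.591 mg/L
Convert: 1.591 mg/L × 1000 = 1591 µg/L

1591 µg/L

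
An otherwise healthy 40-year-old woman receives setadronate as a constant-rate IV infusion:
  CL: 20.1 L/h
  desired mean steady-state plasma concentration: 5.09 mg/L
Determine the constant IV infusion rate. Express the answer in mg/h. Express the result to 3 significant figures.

At steady state, infusion rate R₀ = Css × CL = 5.09 × 20.10 = 102.3 mg/h

102 mg/h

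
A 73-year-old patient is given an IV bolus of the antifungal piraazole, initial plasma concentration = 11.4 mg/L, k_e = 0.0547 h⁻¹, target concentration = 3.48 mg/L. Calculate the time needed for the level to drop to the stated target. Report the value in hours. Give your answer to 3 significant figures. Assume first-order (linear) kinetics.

t = ln(C₀ / C) / k = ln(11.40 / 3.48) / 0.05470
  = ln(3.276) / 0.05470 = 1.187 / 0.05470 = 21.70 h

21.7 h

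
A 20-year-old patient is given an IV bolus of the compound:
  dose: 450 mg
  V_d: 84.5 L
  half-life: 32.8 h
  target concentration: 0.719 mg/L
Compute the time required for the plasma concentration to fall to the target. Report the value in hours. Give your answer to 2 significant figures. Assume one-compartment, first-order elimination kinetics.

C₀ = Dose / Vd = 450.0 / 84.5 = 5.325 mg/L
k = ln2 / t½ = 0.693147 / 32.8 = 0.02113 h⁻¹
t = ln(C₀ / C) / k = ln(5.325 / 0.719) / 0.02113
  = ln(7.406) / 0.02113 = 2.002 / 0.02113 = 94.75 h

95 h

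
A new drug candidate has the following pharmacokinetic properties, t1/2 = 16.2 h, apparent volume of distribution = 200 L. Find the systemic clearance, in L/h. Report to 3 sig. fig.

k = ln2 / t½ = 0.693147 / 16.2 = 0.04279 h⁻¹
CL = k × Vd = 0.04279 × 200 = 8.558 L/h

8.56 L/h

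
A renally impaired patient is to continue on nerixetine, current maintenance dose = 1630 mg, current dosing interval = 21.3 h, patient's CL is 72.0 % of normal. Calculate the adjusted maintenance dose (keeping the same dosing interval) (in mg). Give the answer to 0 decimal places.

To keep the same average steady-state level, dosing rate must scale with clearance.
CL ratio = 72.0 / 100 = 0.7200
New dose (same interval) = 1630 × 0.7200 = 1174 mg

1174 mg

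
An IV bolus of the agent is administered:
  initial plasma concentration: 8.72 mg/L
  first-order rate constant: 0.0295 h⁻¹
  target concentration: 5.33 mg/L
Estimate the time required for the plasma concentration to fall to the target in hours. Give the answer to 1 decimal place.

16.7 h

t = ln(C₀ / C) / k = ln(8.720 / 5.33) / 0.02950
  = ln(1.636) / 0.02950 = 0.4923 / 0.02950 = 16.69 h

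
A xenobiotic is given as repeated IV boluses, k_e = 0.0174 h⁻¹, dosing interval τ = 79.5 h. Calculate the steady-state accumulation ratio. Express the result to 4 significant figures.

1.335

e^(−kτ) = e^(−0.01740 × 79.5) = 0.2507
Accumulation ratio R = 1 / (1 − e^(−kτ)) = 1 / (1 − 0.2507) = 1.335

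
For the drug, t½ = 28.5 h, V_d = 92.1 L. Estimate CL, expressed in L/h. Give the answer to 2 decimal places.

2.24 L/h

k = ln2 / t½ = 0.693147 / 28.5 = 0.02432 h⁻¹
CL = k × Vd = 0.02432 × 92.1 = 2.240 L/h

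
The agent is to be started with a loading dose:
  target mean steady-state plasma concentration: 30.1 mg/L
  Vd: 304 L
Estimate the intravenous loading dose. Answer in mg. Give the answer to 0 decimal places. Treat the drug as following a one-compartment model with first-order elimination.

LD = Css × Vd = 30.1 × 304 = 9150 mg

9150 mg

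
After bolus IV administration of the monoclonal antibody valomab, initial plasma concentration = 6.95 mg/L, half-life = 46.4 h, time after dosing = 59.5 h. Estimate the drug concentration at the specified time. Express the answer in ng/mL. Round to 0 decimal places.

2857 ng/mL

k = ln2 / t½ = 0.693147 / 46.4 = 0.01494 h⁻¹
C = C₀ · e^(−k·t) = 6.950 × e^(−0.01494 × 59.5)
  = 6.950 × 0.4111 = 2.857 mg/L
Convert: 2.857 mg/L × 1000 = 2857 ng/mL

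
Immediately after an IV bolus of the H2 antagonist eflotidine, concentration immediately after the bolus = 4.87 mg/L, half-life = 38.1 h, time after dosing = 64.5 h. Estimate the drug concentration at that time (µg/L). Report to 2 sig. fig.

1500 µg/L

k = ln2 / t½ = 0.693147 / 38.1 = 0.01819 h⁻¹
C = C₀ · e^(−k·t) = 4.870 × e^(−0.01819 × 64.5)
  = 4.870 × 0.3094 = 1.507 mg/L
Convert: 1.507 mg/L × 1000 = 1507 µg/L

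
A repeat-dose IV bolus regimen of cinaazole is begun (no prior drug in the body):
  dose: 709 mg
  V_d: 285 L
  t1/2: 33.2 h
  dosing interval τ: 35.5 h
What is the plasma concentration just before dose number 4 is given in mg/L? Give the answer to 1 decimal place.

2.0 mg/L

C₀ per dose = Dose / Vd = 709 / 285 = 2.488 mg/L
k = ln2 / t½ = 0.693147 / 33.2 = 0.02088 h⁻¹
Fraction remaining after one interval: r = e^(−kτ) = e^(−0.02088 × 35.5) = 0.4765
Before dose 4, 3 doses have been given (aged 1τ, 2τ, 3τ).
C_trough = C₀ × (r + r² + … + r^3) = C₀ × r(1−r^3)/(1−r)
        = 2.488 × 0.4765 × (1 − 0.1082) / (1 − 0.4765) = 2.020 mg/L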